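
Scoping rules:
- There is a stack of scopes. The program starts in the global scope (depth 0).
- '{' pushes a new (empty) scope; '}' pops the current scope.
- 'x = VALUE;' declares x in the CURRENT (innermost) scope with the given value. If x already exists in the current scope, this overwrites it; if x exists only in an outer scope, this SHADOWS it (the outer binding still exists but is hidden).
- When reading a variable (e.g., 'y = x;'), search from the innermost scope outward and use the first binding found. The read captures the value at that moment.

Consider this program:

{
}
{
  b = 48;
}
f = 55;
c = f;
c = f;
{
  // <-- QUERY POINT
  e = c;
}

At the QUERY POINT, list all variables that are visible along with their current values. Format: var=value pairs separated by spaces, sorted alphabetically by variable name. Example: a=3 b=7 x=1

Answer: c=55 f=55

Derivation:
Step 1: enter scope (depth=1)
Step 2: exit scope (depth=0)
Step 3: enter scope (depth=1)
Step 4: declare b=48 at depth 1
Step 5: exit scope (depth=0)
Step 6: declare f=55 at depth 0
Step 7: declare c=(read f)=55 at depth 0
Step 8: declare c=(read f)=55 at depth 0
Step 9: enter scope (depth=1)
Visible at query point: c=55 f=55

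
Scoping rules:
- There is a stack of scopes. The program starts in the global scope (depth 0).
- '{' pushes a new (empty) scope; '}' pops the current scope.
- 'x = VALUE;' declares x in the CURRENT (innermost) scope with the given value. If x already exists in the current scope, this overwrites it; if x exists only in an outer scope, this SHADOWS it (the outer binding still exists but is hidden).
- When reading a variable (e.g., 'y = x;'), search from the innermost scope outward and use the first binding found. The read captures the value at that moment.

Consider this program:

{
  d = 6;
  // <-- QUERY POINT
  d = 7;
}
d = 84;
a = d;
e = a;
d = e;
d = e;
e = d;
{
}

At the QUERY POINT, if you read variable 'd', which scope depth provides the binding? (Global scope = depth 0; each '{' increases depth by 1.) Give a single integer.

Answer: 1

Derivation:
Step 1: enter scope (depth=1)
Step 2: declare d=6 at depth 1
Visible at query point: d=6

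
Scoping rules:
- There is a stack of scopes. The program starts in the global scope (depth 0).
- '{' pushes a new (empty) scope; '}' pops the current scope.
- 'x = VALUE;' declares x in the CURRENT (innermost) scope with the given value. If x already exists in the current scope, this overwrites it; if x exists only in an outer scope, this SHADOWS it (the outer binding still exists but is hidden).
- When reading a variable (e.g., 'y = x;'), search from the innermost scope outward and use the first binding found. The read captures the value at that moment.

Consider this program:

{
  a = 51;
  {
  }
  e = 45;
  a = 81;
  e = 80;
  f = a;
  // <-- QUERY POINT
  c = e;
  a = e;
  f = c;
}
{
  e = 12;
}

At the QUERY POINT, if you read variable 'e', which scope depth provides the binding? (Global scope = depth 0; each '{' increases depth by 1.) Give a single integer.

Answer: 1

Derivation:
Step 1: enter scope (depth=1)
Step 2: declare a=51 at depth 1
Step 3: enter scope (depth=2)
Step 4: exit scope (depth=1)
Step 5: declare e=45 at depth 1
Step 6: declare a=81 at depth 1
Step 7: declare e=80 at depth 1
Step 8: declare f=(read a)=81 at depth 1
Visible at query point: a=81 e=80 f=81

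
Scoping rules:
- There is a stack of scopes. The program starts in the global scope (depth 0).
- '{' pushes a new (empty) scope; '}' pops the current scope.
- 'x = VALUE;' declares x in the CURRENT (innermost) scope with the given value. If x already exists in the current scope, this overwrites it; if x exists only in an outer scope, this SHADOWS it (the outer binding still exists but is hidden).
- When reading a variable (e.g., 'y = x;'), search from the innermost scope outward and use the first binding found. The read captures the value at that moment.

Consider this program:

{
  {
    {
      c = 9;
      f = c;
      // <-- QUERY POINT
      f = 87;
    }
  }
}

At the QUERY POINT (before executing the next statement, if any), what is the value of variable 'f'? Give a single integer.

Answer: 9

Derivation:
Step 1: enter scope (depth=1)
Step 2: enter scope (depth=2)
Step 3: enter scope (depth=3)
Step 4: declare c=9 at depth 3
Step 5: declare f=(read c)=9 at depth 3
Visible at query point: c=9 f=9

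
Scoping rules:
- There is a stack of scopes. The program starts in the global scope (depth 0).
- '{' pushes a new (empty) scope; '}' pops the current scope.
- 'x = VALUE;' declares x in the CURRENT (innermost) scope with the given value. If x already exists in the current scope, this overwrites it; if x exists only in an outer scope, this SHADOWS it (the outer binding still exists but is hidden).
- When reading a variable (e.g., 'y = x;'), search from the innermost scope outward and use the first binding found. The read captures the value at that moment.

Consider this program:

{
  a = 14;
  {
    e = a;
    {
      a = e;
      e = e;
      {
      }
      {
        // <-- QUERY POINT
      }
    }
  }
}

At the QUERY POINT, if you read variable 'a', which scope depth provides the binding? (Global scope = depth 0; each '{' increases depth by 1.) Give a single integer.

Step 1: enter scope (depth=1)
Step 2: declare a=14 at depth 1
Step 3: enter scope (depth=2)
Step 4: declare e=(read a)=14 at depth 2
Step 5: enter scope (depth=3)
Step 6: declare a=(read e)=14 at depth 3
Step 7: declare e=(read e)=14 at depth 3
Step 8: enter scope (depth=4)
Step 9: exit scope (depth=3)
Step 10: enter scope (depth=4)
Visible at query point: a=14 e=14

Answer: 3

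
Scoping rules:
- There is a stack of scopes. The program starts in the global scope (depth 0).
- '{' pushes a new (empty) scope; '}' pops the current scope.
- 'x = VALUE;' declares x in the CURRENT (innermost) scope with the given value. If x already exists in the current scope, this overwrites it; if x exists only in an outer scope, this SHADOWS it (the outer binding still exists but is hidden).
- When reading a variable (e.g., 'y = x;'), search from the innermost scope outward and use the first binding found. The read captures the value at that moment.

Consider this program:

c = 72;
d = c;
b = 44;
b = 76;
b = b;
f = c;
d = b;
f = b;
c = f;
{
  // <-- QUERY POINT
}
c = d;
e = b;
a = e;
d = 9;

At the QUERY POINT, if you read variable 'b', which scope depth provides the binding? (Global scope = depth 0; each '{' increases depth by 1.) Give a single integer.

Answer: 0

Derivation:
Step 1: declare c=72 at depth 0
Step 2: declare d=(read c)=72 at depth 0
Step 3: declare b=44 at depth 0
Step 4: declare b=76 at depth 0
Step 5: declare b=(read b)=76 at depth 0
Step 6: declare f=(read c)=72 at depth 0
Step 7: declare d=(read b)=76 at depth 0
Step 8: declare f=(read b)=76 at depth 0
Step 9: declare c=(read f)=76 at depth 0
Step 10: enter scope (depth=1)
Visible at query point: b=76 c=76 d=76 f=76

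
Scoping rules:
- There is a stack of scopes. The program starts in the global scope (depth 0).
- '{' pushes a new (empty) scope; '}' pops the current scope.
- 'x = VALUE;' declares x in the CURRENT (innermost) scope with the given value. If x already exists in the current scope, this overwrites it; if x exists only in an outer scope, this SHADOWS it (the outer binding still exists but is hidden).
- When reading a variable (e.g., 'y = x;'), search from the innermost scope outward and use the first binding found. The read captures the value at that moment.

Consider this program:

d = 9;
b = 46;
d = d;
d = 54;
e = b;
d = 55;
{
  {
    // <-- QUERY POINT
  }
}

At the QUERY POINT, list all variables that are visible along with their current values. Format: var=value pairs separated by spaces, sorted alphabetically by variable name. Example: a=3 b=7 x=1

Answer: b=46 d=55 e=46

Derivation:
Step 1: declare d=9 at depth 0
Step 2: declare b=46 at depth 0
Step 3: declare d=(read d)=9 at depth 0
Step 4: declare d=54 at depth 0
Step 5: declare e=(read b)=46 at depth 0
Step 6: declare d=55 at depth 0
Step 7: enter scope (depth=1)
Step 8: enter scope (depth=2)
Visible at query point: b=46 d=55 e=46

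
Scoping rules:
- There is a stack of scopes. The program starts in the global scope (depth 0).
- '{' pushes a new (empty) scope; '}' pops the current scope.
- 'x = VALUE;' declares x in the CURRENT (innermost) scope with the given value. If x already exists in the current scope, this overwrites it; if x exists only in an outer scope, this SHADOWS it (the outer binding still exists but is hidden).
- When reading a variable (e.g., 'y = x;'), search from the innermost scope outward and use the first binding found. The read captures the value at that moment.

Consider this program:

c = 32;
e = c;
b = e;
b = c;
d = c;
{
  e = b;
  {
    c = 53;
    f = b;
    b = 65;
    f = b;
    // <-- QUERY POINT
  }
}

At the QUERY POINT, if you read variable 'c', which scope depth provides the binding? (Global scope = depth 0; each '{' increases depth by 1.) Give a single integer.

Answer: 2

Derivation:
Step 1: declare c=32 at depth 0
Step 2: declare e=(read c)=32 at depth 0
Step 3: declare b=(read e)=32 at depth 0
Step 4: declare b=(read c)=32 at depth 0
Step 5: declare d=(read c)=32 at depth 0
Step 6: enter scope (depth=1)
Step 7: declare e=(read b)=32 at depth 1
Step 8: enter scope (depth=2)
Step 9: declare c=53 at depth 2
Step 10: declare f=(read b)=32 at depth 2
Step 11: declare b=65 at depth 2
Step 12: declare f=(read b)=65 at depth 2
Visible at query point: b=65 c=53 d=32 e=32 f=65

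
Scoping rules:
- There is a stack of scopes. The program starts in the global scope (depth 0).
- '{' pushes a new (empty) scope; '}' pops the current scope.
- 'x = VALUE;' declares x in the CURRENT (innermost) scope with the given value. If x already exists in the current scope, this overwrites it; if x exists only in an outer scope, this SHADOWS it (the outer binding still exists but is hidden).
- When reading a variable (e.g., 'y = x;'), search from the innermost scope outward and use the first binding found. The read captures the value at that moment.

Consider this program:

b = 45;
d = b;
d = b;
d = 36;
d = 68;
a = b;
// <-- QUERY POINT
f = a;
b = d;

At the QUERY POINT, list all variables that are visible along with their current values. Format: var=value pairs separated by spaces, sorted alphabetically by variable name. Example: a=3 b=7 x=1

Step 1: declare b=45 at depth 0
Step 2: declare d=(read b)=45 at depth 0
Step 3: declare d=(read b)=45 at depth 0
Step 4: declare d=36 at depth 0
Step 5: declare d=68 at depth 0
Step 6: declare a=(read b)=45 at depth 0
Visible at query point: a=45 b=45 d=68

Answer: a=45 b=45 d=68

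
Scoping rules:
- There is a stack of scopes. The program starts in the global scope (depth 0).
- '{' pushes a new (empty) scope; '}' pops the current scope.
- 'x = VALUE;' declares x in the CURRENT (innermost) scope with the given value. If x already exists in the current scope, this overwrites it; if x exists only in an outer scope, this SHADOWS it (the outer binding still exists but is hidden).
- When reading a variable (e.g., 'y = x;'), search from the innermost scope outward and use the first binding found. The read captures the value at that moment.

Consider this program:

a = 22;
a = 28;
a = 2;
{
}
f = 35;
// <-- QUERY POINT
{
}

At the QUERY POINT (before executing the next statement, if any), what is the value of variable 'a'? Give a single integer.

Answer: 2

Derivation:
Step 1: declare a=22 at depth 0
Step 2: declare a=28 at depth 0
Step 3: declare a=2 at depth 0
Step 4: enter scope (depth=1)
Step 5: exit scope (depth=0)
Step 6: declare f=35 at depth 0
Visible at query point: a=2 f=35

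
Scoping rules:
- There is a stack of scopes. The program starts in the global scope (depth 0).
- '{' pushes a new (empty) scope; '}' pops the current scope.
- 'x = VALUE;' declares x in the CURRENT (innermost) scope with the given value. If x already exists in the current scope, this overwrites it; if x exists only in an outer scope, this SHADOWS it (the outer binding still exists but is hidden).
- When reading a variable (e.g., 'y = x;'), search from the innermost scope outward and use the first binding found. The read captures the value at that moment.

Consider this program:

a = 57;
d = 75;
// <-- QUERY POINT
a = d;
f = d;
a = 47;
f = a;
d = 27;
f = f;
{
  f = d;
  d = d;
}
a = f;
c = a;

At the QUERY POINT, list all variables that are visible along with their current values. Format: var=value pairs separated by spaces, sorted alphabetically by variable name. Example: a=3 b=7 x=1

Step 1: declare a=57 at depth 0
Step 2: declare d=75 at depth 0
Visible at query point: a=57 d=75

Answer: a=57 d=75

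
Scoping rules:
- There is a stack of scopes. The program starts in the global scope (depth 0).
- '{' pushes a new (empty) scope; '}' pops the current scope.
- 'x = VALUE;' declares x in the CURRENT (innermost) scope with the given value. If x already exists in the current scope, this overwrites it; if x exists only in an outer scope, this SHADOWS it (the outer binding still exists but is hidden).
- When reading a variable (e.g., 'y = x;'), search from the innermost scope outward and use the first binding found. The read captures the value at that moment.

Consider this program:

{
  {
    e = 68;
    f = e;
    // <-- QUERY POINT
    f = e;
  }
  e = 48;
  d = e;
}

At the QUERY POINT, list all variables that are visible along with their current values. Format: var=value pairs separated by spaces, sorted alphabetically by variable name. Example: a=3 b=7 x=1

Answer: e=68 f=68

Derivation:
Step 1: enter scope (depth=1)
Step 2: enter scope (depth=2)
Step 3: declare e=68 at depth 2
Step 4: declare f=(read e)=68 at depth 2
Visible at query point: e=68 f=68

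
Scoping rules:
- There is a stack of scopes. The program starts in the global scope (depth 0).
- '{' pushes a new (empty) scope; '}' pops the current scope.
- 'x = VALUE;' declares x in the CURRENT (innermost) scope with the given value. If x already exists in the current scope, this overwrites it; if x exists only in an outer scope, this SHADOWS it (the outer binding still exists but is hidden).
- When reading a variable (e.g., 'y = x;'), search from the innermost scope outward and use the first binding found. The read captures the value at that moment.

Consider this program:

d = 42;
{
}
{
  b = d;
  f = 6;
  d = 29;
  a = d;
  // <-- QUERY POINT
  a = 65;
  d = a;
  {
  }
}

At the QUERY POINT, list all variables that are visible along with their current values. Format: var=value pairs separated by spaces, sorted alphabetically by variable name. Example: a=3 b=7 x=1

Answer: a=29 b=42 d=29 f=6

Derivation:
Step 1: declare d=42 at depth 0
Step 2: enter scope (depth=1)
Step 3: exit scope (depth=0)
Step 4: enter scope (depth=1)
Step 5: declare b=(read d)=42 at depth 1
Step 6: declare f=6 at depth 1
Step 7: declare d=29 at depth 1
Step 8: declare a=(read d)=29 at depth 1
Visible at query point: a=29 b=42 d=29 f=6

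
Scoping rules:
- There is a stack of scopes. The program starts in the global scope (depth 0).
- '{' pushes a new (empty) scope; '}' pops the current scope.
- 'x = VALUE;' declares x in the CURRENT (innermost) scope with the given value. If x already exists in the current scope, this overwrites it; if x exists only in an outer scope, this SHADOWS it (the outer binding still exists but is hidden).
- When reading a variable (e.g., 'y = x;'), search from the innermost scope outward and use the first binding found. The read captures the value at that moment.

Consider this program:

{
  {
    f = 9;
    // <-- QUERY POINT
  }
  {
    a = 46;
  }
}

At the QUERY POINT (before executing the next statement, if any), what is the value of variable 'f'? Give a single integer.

Step 1: enter scope (depth=1)
Step 2: enter scope (depth=2)
Step 3: declare f=9 at depth 2
Visible at query point: f=9

Answer: 9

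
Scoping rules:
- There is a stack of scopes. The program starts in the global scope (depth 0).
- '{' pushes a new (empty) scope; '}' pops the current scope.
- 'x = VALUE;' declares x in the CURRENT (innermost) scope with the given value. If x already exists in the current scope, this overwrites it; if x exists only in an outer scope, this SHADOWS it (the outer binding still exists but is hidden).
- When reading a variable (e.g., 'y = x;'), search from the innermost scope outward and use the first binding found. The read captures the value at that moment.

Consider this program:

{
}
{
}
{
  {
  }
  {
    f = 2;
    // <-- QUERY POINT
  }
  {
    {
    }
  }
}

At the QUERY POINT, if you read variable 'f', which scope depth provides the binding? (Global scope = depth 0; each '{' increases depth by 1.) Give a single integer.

Step 1: enter scope (depth=1)
Step 2: exit scope (depth=0)
Step 3: enter scope (depth=1)
Step 4: exit scope (depth=0)
Step 5: enter scope (depth=1)
Step 6: enter scope (depth=2)
Step 7: exit scope (depth=1)
Step 8: enter scope (depth=2)
Step 9: declare f=2 at depth 2
Visible at query point: f=2

Answer: 2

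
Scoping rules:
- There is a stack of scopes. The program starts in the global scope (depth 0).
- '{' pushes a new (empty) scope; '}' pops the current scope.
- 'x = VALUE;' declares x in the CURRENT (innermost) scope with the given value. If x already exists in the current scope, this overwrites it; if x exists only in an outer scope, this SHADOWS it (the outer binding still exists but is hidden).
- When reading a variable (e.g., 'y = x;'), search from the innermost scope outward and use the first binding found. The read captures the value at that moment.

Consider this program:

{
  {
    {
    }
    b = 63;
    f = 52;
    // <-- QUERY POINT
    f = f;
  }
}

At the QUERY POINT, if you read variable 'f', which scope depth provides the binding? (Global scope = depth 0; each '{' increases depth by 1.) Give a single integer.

Step 1: enter scope (depth=1)
Step 2: enter scope (depth=2)
Step 3: enter scope (depth=3)
Step 4: exit scope (depth=2)
Step 5: declare b=63 at depth 2
Step 6: declare f=52 at depth 2
Visible at query point: b=63 f=52

Answer: 2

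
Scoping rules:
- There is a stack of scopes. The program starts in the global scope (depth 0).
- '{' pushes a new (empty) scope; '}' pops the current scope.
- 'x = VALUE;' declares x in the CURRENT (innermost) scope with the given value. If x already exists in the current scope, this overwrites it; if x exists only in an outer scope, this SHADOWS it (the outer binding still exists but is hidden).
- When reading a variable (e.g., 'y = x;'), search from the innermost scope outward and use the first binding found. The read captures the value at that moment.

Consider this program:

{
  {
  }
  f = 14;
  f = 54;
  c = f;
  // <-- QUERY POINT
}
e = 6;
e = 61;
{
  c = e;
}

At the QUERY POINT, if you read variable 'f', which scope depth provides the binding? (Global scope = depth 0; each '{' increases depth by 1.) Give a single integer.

Answer: 1

Derivation:
Step 1: enter scope (depth=1)
Step 2: enter scope (depth=2)
Step 3: exit scope (depth=1)
Step 4: declare f=14 at depth 1
Step 5: declare f=54 at depth 1
Step 6: declare c=(read f)=54 at depth 1
Visible at query point: c=54 f=54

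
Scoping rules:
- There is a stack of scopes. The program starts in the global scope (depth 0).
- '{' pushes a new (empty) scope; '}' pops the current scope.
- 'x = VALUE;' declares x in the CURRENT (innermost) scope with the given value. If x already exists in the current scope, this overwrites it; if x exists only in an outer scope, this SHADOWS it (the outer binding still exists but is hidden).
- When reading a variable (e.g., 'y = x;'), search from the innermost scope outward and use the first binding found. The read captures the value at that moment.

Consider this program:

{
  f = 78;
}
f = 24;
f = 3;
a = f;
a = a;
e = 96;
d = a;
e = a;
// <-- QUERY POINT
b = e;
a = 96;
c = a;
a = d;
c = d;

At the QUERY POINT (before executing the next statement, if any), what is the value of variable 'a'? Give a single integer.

Answer: 3

Derivation:
Step 1: enter scope (depth=1)
Step 2: declare f=78 at depth 1
Step 3: exit scope (depth=0)
Step 4: declare f=24 at depth 0
Step 5: declare f=3 at depth 0
Step 6: declare a=(read f)=3 at depth 0
Step 7: declare a=(read a)=3 at depth 0
Step 8: declare e=96 at depth 0
Step 9: declare d=(read a)=3 at depth 0
Step 10: declare e=(read a)=3 at depth 0
Visible at query point: a=3 d=3 e=3 f=3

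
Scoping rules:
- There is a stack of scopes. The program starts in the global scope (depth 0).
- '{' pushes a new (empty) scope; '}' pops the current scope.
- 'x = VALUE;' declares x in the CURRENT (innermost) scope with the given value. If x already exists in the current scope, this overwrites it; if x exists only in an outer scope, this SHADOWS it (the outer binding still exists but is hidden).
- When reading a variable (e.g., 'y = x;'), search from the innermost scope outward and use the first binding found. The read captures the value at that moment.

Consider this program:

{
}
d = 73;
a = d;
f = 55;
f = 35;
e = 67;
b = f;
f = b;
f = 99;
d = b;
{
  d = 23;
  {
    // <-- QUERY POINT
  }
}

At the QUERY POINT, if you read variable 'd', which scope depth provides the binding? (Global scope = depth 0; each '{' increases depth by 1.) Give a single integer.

Step 1: enter scope (depth=1)
Step 2: exit scope (depth=0)
Step 3: declare d=73 at depth 0
Step 4: declare a=(read d)=73 at depth 0
Step 5: declare f=55 at depth 0
Step 6: declare f=35 at depth 0
Step 7: declare e=67 at depth 0
Step 8: declare b=(read f)=35 at depth 0
Step 9: declare f=(read b)=35 at depth 0
Step 10: declare f=99 at depth 0
Step 11: declare d=(read b)=35 at depth 0
Step 12: enter scope (depth=1)
Step 13: declare d=23 at depth 1
Step 14: enter scope (depth=2)
Visible at query point: a=73 b=35 d=23 e=67 f=99

Answer: 1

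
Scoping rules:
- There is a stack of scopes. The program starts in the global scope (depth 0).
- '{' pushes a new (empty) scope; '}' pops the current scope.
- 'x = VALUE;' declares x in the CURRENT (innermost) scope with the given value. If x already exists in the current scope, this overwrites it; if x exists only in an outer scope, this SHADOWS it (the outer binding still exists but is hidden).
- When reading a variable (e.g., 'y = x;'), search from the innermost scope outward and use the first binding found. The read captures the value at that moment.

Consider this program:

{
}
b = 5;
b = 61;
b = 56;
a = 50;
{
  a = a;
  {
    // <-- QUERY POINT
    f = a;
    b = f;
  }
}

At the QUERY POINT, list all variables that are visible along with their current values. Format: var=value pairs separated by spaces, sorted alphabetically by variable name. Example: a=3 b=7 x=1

Answer: a=50 b=56

Derivation:
Step 1: enter scope (depth=1)
Step 2: exit scope (depth=0)
Step 3: declare b=5 at depth 0
Step 4: declare b=61 at depth 0
Step 5: declare b=56 at depth 0
Step 6: declare a=50 at depth 0
Step 7: enter scope (depth=1)
Step 8: declare a=(read a)=50 at depth 1
Step 9: enter scope (depth=2)
Visible at query point: a=50 b=56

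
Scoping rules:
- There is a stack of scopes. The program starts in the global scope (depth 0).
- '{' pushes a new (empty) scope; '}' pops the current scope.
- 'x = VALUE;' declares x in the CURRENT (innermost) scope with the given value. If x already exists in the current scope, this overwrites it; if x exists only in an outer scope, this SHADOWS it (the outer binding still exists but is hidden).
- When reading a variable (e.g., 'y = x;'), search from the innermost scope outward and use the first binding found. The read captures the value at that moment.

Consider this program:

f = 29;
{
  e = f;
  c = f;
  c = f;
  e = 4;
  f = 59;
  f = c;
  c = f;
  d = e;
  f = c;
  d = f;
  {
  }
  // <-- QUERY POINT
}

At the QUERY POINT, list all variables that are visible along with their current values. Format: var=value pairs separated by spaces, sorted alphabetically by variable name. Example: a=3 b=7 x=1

Step 1: declare f=29 at depth 0
Step 2: enter scope (depth=1)
Step 3: declare e=(read f)=29 at depth 1
Step 4: declare c=(read f)=29 at depth 1
Step 5: declare c=(read f)=29 at depth 1
Step 6: declare e=4 at depth 1
Step 7: declare f=59 at depth 1
Step 8: declare f=(read c)=29 at depth 1
Step 9: declare c=(read f)=29 at depth 1
Step 10: declare d=(read e)=4 at depth 1
Step 11: declare f=(read c)=29 at depth 1
Step 12: declare d=(read f)=29 at depth 1
Step 13: enter scope (depth=2)
Step 14: exit scope (depth=1)
Visible at query point: c=29 d=29 e=4 f=29

Answer: c=29 d=29 e=4 f=29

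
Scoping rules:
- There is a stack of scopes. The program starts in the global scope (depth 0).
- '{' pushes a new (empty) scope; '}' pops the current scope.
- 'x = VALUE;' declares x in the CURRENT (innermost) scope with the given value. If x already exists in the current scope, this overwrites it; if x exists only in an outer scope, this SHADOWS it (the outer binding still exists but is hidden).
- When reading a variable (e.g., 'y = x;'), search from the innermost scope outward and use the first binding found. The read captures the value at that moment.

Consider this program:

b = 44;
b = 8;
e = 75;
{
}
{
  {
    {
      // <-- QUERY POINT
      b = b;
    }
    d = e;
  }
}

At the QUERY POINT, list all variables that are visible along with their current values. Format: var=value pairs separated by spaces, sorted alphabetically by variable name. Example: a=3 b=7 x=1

Answer: b=8 e=75

Derivation:
Step 1: declare b=44 at depth 0
Step 2: declare b=8 at depth 0
Step 3: declare e=75 at depth 0
Step 4: enter scope (depth=1)
Step 5: exit scope (depth=0)
Step 6: enter scope (depth=1)
Step 7: enter scope (depth=2)
Step 8: enter scope (depth=3)
Visible at query point: b=8 e=75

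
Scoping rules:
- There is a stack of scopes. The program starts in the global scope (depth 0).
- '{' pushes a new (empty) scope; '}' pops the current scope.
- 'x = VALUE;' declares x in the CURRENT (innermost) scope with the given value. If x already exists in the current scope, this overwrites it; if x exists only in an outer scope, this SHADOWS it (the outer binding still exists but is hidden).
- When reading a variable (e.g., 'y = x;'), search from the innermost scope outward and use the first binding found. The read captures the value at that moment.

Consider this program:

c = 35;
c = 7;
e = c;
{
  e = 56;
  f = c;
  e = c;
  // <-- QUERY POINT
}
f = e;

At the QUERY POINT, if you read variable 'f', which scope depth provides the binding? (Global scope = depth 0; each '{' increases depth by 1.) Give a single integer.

Step 1: declare c=35 at depth 0
Step 2: declare c=7 at depth 0
Step 3: declare e=(read c)=7 at depth 0
Step 4: enter scope (depth=1)
Step 5: declare e=56 at depth 1
Step 6: declare f=(read c)=7 at depth 1
Step 7: declare e=(read c)=7 at depth 1
Visible at query point: c=7 e=7 f=7

Answer: 1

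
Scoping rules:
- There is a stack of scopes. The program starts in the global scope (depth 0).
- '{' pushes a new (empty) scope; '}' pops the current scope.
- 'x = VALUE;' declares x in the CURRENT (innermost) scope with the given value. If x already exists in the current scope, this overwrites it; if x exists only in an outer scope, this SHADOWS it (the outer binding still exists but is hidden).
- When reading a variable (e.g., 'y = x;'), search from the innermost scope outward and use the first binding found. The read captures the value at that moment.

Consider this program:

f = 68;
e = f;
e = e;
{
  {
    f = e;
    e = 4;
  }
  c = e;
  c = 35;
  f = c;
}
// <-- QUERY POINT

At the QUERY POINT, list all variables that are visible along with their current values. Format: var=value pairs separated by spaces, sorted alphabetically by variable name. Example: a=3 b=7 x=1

Answer: e=68 f=68

Derivation:
Step 1: declare f=68 at depth 0
Step 2: declare e=(read f)=68 at depth 0
Step 3: declare e=(read e)=68 at depth 0
Step 4: enter scope (depth=1)
Step 5: enter scope (depth=2)
Step 6: declare f=(read e)=68 at depth 2
Step 7: declare e=4 at depth 2
Step 8: exit scope (depth=1)
Step 9: declare c=(read e)=68 at depth 1
Step 10: declare c=35 at depth 1
Step 11: declare f=(read c)=35 at depth 1
Step 12: exit scope (depth=0)
Visible at query point: e=68 f=68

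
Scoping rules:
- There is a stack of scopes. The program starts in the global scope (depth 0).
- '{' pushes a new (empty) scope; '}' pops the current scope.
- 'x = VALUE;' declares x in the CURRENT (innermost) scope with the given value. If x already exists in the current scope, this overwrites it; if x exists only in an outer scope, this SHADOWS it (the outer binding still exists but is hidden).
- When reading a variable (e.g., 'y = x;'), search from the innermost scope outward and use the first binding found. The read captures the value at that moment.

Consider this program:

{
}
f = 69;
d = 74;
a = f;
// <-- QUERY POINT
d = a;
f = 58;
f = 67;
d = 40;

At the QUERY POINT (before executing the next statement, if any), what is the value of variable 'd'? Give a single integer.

Answer: 74

Derivation:
Step 1: enter scope (depth=1)
Step 2: exit scope (depth=0)
Step 3: declare f=69 at depth 0
Step 4: declare d=74 at depth 0
Step 5: declare a=(read f)=69 at depth 0
Visible at query point: a=69 d=74 f=69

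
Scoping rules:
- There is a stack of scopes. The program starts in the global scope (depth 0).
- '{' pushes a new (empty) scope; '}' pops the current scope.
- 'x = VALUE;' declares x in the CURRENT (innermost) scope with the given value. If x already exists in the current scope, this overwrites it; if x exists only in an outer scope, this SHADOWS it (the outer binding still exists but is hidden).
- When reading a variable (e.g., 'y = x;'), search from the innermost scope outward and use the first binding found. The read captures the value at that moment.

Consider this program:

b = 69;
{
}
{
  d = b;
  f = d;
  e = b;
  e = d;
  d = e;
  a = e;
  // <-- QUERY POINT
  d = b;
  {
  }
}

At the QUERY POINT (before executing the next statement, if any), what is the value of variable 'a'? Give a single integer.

Answer: 69

Derivation:
Step 1: declare b=69 at depth 0
Step 2: enter scope (depth=1)
Step 3: exit scope (depth=0)
Step 4: enter scope (depth=1)
Step 5: declare d=(read b)=69 at depth 1
Step 6: declare f=(read d)=69 at depth 1
Step 7: declare e=(read b)=69 at depth 1
Step 8: declare e=(read d)=69 at depth 1
Step 9: declare d=(read e)=69 at depth 1
Step 10: declare a=(read e)=69 at depth 1
Visible at query point: a=69 b=69 d=69 e=69 f=69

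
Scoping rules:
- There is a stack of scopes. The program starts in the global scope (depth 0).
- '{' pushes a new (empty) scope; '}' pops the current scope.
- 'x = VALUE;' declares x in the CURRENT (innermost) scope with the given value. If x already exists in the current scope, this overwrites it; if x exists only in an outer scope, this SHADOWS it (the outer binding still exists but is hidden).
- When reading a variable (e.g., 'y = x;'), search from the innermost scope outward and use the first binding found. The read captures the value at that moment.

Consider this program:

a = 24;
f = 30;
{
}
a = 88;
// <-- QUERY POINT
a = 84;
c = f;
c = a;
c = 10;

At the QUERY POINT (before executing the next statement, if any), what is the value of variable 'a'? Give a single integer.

Step 1: declare a=24 at depth 0
Step 2: declare f=30 at depth 0
Step 3: enter scope (depth=1)
Step 4: exit scope (depth=0)
Step 5: declare a=88 at depth 0
Visible at query point: a=88 f=30

Answer: 88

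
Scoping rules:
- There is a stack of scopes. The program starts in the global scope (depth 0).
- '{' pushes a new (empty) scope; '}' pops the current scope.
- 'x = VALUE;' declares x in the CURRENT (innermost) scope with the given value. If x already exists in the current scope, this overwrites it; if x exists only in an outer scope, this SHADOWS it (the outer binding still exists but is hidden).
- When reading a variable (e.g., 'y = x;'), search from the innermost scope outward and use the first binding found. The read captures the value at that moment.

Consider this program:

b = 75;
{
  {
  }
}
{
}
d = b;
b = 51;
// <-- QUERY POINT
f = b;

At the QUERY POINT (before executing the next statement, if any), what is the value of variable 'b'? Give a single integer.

Answer: 51

Derivation:
Step 1: declare b=75 at depth 0
Step 2: enter scope (depth=1)
Step 3: enter scope (depth=2)
Step 4: exit scope (depth=1)
Step 5: exit scope (depth=0)
Step 6: enter scope (depth=1)
Step 7: exit scope (depth=0)
Step 8: declare d=(read b)=75 at depth 0
Step 9: declare b=51 at depth 0
Visible at query point: b=51 d=75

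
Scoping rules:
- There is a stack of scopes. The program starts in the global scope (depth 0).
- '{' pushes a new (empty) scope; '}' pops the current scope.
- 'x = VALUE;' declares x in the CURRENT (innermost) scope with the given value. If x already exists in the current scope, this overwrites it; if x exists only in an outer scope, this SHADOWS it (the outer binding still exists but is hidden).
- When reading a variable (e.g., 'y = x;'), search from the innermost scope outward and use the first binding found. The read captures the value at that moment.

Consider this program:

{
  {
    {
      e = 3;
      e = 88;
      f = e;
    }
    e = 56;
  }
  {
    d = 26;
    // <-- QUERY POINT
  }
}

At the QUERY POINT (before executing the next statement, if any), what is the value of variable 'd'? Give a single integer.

Step 1: enter scope (depth=1)
Step 2: enter scope (depth=2)
Step 3: enter scope (depth=3)
Step 4: declare e=3 at depth 3
Step 5: declare e=88 at depth 3
Step 6: declare f=(read e)=88 at depth 3
Step 7: exit scope (depth=2)
Step 8: declare e=56 at depth 2
Step 9: exit scope (depth=1)
Step 10: enter scope (depth=2)
Step 11: declare d=26 at depth 2
Visible at query point: d=26

Answer: 26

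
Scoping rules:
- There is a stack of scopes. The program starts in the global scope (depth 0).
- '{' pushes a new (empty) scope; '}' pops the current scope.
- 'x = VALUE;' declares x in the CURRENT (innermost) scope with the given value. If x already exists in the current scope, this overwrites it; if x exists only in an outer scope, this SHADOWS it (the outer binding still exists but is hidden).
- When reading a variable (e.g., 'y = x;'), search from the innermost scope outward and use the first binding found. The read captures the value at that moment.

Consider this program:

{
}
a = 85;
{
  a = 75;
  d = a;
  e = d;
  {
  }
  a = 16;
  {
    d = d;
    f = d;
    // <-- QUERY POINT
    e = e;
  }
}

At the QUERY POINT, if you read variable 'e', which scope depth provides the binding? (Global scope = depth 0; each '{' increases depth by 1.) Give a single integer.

Step 1: enter scope (depth=1)
Step 2: exit scope (depth=0)
Step 3: declare a=85 at depth 0
Step 4: enter scope (depth=1)
Step 5: declare a=75 at depth 1
Step 6: declare d=(read a)=75 at depth 1
Step 7: declare e=(read d)=75 at depth 1
Step 8: enter scope (depth=2)
Step 9: exit scope (depth=1)
Step 10: declare a=16 at depth 1
Step 11: enter scope (depth=2)
Step 12: declare d=(read d)=75 at depth 2
Step 13: declare f=(read d)=75 at depth 2
Visible at query point: a=16 d=75 e=75 f=75

Answer: 1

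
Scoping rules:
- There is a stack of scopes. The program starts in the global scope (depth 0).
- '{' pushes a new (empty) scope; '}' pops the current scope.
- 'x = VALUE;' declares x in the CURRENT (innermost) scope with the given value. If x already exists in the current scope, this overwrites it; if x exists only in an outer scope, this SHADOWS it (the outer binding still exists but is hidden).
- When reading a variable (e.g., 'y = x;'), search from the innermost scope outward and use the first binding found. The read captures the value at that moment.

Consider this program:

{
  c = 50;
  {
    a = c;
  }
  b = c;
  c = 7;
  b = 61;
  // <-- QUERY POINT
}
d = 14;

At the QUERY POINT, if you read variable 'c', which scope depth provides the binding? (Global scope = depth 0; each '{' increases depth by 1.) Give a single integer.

Step 1: enter scope (depth=1)
Step 2: declare c=50 at depth 1
Step 3: enter scope (depth=2)
Step 4: declare a=(read c)=50 at depth 2
Step 5: exit scope (depth=1)
Step 6: declare b=(read c)=50 at depth 1
Step 7: declare c=7 at depth 1
Step 8: declare b=61 at depth 1
Visible at query point: b=61 c=7

Answer: 1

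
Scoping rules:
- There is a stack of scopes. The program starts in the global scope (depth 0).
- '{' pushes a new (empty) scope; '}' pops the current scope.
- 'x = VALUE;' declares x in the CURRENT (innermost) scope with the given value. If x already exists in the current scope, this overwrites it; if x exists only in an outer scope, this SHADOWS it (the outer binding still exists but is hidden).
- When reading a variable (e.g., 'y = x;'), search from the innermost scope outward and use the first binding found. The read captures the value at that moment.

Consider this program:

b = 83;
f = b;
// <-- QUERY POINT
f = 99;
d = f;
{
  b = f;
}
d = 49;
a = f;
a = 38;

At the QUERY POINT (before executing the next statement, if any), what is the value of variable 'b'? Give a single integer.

Step 1: declare b=83 at depth 0
Step 2: declare f=(read b)=83 at depth 0
Visible at query point: b=83 f=83

Answer: 83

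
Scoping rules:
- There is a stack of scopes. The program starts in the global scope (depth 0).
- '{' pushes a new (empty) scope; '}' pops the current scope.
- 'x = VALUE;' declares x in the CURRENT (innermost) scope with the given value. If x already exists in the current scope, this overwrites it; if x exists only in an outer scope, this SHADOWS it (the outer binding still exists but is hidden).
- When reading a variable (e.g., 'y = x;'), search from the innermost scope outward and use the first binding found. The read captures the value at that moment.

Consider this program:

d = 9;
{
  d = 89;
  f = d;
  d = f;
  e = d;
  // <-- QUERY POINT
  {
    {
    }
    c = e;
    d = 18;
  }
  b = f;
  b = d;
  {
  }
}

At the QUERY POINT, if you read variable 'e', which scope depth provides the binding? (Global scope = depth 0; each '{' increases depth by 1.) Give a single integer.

Step 1: declare d=9 at depth 0
Step 2: enter scope (depth=1)
Step 3: declare d=89 at depth 1
Step 4: declare f=(read d)=89 at depth 1
Step 5: declare d=(read f)=89 at depth 1
Step 6: declare e=(read d)=89 at depth 1
Visible at query point: d=89 e=89 f=89

Answer: 1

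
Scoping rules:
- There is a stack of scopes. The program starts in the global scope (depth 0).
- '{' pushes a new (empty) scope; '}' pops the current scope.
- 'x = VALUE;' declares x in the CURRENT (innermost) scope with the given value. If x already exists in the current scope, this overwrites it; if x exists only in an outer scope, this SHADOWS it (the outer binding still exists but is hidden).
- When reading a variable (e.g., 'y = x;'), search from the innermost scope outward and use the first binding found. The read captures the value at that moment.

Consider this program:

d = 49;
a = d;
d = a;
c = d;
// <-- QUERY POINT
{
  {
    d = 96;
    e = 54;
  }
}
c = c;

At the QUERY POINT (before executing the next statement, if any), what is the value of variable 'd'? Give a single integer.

Answer: 49

Derivation:
Step 1: declare d=49 at depth 0
Step 2: declare a=(read d)=49 at depth 0
Step 3: declare d=(read a)=49 at depth 0
Step 4: declare c=(read d)=49 at depth 0
Visible at query point: a=49 c=49 d=49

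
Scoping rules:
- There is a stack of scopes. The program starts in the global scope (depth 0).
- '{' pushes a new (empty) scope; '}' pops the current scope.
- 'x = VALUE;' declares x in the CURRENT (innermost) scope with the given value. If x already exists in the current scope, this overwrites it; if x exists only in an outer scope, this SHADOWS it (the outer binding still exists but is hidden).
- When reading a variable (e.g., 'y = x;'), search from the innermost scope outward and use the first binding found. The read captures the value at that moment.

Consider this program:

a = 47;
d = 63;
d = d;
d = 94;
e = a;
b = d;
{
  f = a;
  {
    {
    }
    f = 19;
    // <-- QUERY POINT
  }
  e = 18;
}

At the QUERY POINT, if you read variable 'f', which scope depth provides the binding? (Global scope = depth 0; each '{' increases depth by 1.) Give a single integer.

Answer: 2

Derivation:
Step 1: declare a=47 at depth 0
Step 2: declare d=63 at depth 0
Step 3: declare d=(read d)=63 at depth 0
Step 4: declare d=94 at depth 0
Step 5: declare e=(read a)=47 at depth 0
Step 6: declare b=(read d)=94 at depth 0
Step 7: enter scope (depth=1)
Step 8: declare f=(read a)=47 at depth 1
Step 9: enter scope (depth=2)
Step 10: enter scope (depth=3)
Step 11: exit scope (depth=2)
Step 12: declare f=19 at depth 2
Visible at query point: a=47 b=94 d=94 e=47 f=19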